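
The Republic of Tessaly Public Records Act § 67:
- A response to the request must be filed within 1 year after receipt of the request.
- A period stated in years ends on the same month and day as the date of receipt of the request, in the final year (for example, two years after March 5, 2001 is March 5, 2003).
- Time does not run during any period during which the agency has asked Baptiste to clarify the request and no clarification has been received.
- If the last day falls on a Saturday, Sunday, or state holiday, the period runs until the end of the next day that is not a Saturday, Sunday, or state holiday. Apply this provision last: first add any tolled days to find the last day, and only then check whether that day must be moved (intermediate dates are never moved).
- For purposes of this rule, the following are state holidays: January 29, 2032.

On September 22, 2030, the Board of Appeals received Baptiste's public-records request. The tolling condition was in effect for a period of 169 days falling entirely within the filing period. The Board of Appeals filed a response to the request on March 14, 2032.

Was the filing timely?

1 year after September 22, 2030 is September 22, 2031.
Tolling adds 169 days: September 22, 2031 + 169 days = March 9, 2032.
March 9, 2032 is a Tuesday and not a state holiday, so no extension applies.
The deadline is March 9, 2032; the filing on March 14, 2032 is after that date.

No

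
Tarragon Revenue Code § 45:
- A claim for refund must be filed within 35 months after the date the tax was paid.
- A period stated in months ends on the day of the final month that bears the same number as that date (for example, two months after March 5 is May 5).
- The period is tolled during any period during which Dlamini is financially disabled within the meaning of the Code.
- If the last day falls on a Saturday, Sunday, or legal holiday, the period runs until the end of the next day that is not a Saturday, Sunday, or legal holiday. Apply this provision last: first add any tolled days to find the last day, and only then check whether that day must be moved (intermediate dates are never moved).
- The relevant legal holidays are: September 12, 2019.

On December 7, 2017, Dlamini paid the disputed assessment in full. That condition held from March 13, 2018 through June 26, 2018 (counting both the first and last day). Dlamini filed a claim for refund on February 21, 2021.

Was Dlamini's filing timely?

35 months after December 7, 2017 is November 7, 2020.
From March 13, 2018 through June 26, 2018 inclusive is 106 days; tolling adds 106 days: November 7, 2020 + 106 days = February 21, 2021.
February 21, 2021 is Sunday. The next qualifying day is February 22, 2021.
The deadline is February 22, 2021; the filing on February 21, 2021 is on or before that date.

Yes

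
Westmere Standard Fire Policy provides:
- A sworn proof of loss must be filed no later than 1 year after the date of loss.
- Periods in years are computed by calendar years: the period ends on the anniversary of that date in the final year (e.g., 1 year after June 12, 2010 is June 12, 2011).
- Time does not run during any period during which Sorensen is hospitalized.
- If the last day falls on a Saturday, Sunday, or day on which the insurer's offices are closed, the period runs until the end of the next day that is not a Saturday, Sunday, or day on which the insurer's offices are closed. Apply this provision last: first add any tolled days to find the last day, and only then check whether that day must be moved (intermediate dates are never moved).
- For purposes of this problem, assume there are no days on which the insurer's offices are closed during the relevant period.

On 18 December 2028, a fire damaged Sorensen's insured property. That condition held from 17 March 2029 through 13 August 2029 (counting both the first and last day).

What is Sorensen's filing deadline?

May 17, 2030

1 year after 18 December 2028 is December 18, 2029.
From March 17, 2029 through August 13, 2029 inclusive is 150 days; tolling adds 150 days: December 18, 2029 + 150 days = May 17, 2030.
May 17, 2030 is a Friday and not a day on which the insurer's offices are closed, so no extension applies.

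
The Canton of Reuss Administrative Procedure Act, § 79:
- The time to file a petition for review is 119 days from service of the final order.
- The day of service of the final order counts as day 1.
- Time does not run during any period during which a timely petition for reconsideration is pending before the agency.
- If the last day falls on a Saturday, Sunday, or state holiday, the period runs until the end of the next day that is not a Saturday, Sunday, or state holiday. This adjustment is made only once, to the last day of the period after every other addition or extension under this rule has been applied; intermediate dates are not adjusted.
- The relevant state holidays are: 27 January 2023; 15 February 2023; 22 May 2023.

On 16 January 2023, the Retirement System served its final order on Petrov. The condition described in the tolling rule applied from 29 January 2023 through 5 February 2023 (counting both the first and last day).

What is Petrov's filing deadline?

Counting 16 January 2023 as day 1, day 119 is May 14, 2023.
From January 29, 2023 through February 5, 2023 inclusive is 8 days; tolling adds 8 days: May 14, 2023 + 8 days = May 22, 2023.
May 22, 2023 is a listed holiday. The next qualifying day is May 23, 2023.

May 23, 2023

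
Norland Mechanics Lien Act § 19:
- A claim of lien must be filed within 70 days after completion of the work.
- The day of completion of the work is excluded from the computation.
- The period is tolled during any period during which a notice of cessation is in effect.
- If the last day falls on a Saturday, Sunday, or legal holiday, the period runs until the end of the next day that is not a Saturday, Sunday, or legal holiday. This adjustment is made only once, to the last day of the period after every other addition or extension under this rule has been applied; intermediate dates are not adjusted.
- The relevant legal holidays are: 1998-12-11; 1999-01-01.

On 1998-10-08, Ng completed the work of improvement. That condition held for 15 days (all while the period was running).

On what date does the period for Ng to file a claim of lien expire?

January 4, 1999

70 days after 1998-10-08 is December 17, 1998.
Tolling adds 15 days: December 17, 1998 + 15 days = January 1, 1999.
January 1, 1999 is a listed holiday; January 2, 1999 is Saturday; January 3, 1999 is Sunday. The next qualifying day is January 4, 1999.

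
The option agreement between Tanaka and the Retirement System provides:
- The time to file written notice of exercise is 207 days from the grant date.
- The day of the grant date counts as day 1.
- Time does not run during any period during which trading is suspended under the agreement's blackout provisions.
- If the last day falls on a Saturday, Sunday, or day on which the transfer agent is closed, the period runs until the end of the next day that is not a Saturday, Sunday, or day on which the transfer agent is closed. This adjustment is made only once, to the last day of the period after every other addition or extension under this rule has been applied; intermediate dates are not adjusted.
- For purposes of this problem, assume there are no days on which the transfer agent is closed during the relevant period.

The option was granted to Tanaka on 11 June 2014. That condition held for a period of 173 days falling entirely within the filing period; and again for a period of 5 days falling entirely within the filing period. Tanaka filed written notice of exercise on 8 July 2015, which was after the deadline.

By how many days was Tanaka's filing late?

8 days

Counting 11 June 2014 as day 1, day 207 is January 3, 2015.
Tolling adds 173 days: January 3, 2015 + 173 days = June 25, 2015.
Tolling adds 5 days: June 25, 2015 + 5 days = June 30, 2015.
June 30, 2015 is a Tuesday and not a day on which the transfer agent is closed, so no extension applies.
The deadline is June 30, 2015; from June 30, 2015 to July 8, 2015 is 8 days.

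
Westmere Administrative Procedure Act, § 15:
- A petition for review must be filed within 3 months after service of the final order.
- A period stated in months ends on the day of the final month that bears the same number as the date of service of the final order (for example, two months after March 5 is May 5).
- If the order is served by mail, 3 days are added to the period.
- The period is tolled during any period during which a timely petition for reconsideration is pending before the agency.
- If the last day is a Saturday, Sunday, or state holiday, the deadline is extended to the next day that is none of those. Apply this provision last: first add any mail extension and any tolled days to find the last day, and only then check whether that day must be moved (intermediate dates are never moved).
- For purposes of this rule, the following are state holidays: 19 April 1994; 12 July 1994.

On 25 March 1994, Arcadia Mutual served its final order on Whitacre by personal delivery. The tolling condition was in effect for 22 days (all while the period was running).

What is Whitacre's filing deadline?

July 18, 1994

3 months after 25 March 1994 is June 25, 1994.
Service was not by mail, so no mail extension applies.
Tolling adds 22 days: June 25, 1994 + 22 days = July 17, 1994.
July 17, 1994 is Sunday. The next qualifying day is July 18, 1994.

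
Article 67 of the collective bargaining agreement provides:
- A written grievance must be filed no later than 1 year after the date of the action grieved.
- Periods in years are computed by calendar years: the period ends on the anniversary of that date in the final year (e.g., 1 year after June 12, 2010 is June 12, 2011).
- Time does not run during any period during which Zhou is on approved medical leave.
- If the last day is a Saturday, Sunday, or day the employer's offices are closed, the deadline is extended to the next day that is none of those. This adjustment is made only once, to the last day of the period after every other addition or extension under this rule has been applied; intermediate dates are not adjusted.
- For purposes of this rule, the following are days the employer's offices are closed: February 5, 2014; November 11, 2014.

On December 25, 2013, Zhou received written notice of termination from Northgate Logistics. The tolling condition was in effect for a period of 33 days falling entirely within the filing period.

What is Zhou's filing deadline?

January 27, 2015

1 year after December 25, 2013 is December 25, 2014.
Tolling adds 33 days: December 25, 2014 + 33 days = January 27, 2015.
January 27, 2015 is a Tuesday and not a day the employer's offices are closed, so no extension applies.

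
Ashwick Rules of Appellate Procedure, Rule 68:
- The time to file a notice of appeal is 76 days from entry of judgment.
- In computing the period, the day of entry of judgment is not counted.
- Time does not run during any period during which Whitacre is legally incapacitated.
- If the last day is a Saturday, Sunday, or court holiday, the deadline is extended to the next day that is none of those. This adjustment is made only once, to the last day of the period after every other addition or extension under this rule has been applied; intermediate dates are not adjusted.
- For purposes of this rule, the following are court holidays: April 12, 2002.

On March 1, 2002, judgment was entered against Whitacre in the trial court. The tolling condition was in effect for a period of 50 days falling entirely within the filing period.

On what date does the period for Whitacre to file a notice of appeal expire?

76 days after March 1, 2002 is May 16, 2002.
Tolling adds 50 days: May 16, 2002 + 50 days = July 5, 2002.
July 5, 2002 is a Friday and not a court holiday, so no extension applies.

July 5, 2002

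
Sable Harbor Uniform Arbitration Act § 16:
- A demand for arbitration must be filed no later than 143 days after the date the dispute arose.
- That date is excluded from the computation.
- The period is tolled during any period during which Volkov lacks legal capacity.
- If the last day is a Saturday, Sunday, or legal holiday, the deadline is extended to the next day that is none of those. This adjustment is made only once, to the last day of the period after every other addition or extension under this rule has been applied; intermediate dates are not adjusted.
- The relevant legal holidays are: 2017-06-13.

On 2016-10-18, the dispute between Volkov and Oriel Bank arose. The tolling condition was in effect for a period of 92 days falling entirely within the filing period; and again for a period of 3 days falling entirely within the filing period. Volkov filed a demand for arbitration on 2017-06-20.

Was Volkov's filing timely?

143 days after 2016-10-18 is March 10, 2017.
Tolling adds 92 days: March 10, 2017 + 92 days = June 10, 2017.
Tolling adds 3 days: June 10, 2017 + 3 days = June 13, 2017.
June 13, 2017 is a listed holiday. The next qualifying day is June 14, 2017.
The deadline is June 14, 2017; the filing on June 20, 2017 is after that date.

No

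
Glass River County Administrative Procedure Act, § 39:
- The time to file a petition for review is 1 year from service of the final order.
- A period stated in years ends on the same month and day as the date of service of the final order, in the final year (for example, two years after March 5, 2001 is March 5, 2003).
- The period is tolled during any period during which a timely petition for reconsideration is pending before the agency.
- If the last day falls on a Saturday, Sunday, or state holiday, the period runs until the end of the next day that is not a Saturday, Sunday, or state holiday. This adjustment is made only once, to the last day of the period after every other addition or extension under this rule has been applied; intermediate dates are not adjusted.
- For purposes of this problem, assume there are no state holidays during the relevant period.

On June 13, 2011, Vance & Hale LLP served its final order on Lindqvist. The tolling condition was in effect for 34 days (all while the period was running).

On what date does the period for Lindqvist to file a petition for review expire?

July 17, 2012

1 year after June 13, 2011 is June 13, 2012.
Tolling adds 34 days: June 13, 2012 + 34 days = July 17, 2012.
July 17, 2012 is a Tuesday and not a state holiday, so no extension applies.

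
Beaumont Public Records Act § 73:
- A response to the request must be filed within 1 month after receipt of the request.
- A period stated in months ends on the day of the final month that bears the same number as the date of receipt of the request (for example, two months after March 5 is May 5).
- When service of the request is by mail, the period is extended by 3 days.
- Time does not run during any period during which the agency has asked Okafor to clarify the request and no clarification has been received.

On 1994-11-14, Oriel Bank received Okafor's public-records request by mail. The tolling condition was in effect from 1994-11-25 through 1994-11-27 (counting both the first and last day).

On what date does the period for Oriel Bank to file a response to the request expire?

1 month after 1994-11-14 is December 14, 1994.
Service was by mail, adding 3 days: December 14, 1994 + 3 days = December 17, 1994.
From November 25, 1994 through November 27, 1994 inclusive is 3 days; tolling adds 3 days: December 17, 1994 + 3 days = December 20, 1994.

December 20, 1994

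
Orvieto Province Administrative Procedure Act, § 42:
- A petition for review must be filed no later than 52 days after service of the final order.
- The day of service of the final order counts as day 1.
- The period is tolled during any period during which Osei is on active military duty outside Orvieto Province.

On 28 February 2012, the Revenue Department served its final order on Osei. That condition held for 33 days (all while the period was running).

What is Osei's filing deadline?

May 22, 2012

Counting 28 February 2012 as day 1, day 52 is April 19, 2012.
Tolling adds 33 days: April 19, 2012 + 33 days = May 22, 2012.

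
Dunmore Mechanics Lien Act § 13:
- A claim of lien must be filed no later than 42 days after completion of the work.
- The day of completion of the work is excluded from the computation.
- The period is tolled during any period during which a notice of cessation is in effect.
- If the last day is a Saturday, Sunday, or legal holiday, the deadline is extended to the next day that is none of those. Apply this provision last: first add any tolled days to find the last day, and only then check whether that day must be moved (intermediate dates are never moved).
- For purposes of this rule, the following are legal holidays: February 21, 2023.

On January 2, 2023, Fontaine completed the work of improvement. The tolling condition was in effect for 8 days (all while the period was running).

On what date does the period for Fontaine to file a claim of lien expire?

42 days after January 2, 2023 is February 13, 2023.
Tolling adds 8 days: February 13, 2023 + 8 days = February 21, 2023.
February 21, 2023 is a listed holiday. The next qualifying day is February 22, 2023.

February 22, 2023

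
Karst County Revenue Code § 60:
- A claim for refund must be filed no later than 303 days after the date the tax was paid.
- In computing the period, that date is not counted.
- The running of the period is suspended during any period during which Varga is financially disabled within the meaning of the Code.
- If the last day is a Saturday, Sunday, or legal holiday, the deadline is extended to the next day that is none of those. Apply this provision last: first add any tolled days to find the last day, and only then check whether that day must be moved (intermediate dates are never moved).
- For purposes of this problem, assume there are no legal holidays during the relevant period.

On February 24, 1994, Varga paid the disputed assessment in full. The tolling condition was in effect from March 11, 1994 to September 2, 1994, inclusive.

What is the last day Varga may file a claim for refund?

June 19, 1995

303 days after February 24, 1994 is December 24, 1994.
From March 11, 1994 through September 2, 1994 inclusive is 176 days; tolling adds 176 days: December 24, 1994 + 176 days = June 18, 1995.
June 18, 1995 is Sunday. The next qualifying day is June 19, 1995.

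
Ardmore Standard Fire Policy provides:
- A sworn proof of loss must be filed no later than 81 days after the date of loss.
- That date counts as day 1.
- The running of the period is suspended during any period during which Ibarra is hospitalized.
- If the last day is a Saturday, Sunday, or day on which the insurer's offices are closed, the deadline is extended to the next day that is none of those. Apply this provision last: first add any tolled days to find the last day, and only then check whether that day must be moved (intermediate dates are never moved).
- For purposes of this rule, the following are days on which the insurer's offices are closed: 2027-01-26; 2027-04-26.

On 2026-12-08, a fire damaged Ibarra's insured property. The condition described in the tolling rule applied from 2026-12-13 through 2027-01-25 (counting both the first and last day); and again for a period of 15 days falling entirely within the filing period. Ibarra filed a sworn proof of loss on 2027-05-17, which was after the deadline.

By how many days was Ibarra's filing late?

Counting 2026-12-08 as day 1, day 81 is February 26, 2027.
From December 13, 2026 through January 25, 2027 inclusive is 44 days; tolling adds 44 days: February 26, 2027 + 44 days = April 11, 2027.
Tolling adds 15 days: April 11, 2027 + 15 days = April 26, 2027.
April 26, 2027 is a listed holiday. The next qualifying day is April 27, 2027.
The deadline is April 27, 2027; from April 27, 2027 to May 17, 2027 is 20 days.

20 days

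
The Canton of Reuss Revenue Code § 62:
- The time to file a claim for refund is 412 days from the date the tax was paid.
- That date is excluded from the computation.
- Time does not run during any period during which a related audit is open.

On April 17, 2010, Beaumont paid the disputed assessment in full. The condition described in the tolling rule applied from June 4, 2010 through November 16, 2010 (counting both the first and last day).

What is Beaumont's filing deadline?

412 days after April 17, 2010 is June 3, 2011.
From June 4, 2010 through November 16, 2010 inclusive is 166 days; tolling adds 166 days: June 3, 2011 + 166 days = November 16, 2011.

November 16, 2011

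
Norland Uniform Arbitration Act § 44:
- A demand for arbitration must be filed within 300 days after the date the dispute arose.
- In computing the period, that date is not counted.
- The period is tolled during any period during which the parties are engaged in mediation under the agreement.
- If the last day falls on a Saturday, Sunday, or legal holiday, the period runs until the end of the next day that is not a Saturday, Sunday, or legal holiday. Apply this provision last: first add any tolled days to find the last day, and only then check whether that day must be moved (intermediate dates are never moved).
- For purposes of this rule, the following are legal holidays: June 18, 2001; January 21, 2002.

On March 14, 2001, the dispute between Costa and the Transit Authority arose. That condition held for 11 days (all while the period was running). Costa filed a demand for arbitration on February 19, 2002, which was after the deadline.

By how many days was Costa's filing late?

300 days after March 14, 2001 is January 8, 2002.
Tolling adds 11 days: January 8, 2002 + 11 days = January 19, 2002.
January 19, 2002 is Saturday; January 20, 2002 is Sunday; January 21, 2002 is a listed holiday. The next qualifying day is January 22, 2002.
The deadline is January 22, 2002; from January 22, 2002 to February 19, 2002 is 28 days.

28 days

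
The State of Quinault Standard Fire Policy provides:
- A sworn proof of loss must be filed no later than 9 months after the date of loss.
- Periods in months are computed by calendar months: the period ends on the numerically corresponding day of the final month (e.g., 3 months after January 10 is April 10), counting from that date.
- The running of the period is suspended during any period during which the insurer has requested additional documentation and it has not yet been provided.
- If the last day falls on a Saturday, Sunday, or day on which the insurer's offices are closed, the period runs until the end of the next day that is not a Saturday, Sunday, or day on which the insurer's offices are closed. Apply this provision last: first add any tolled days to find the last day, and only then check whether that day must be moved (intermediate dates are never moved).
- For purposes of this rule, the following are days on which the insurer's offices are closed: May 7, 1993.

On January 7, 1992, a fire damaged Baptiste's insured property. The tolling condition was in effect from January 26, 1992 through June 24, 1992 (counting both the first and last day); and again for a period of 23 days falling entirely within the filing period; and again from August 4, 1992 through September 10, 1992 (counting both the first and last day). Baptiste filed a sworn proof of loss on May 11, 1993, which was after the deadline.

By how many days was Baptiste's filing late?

1 day

9 months after January 7, 1992 is October 7, 1992.
From January 26, 1992 through June 24, 1992 inclusive is 151 days; tolling adds 151 days: October 7, 1992 + 151 days = March 7, 1993.
Tolling adds 23 days: March 7, 1993 + 23 days = March 30, 1993.
From August 4, 1992 through September 10, 1992 inclusive is 38 days; tolling adds 38 days: March 30, 1993 + 38 days = May 7, 1993.
May 7, 1993 is a listed holiday; May 8, 1993 is Saturday; May 9, 1993 is Sunday. The next qualifying day is May 10, 1993.
The deadline is May 10, 1993; from May 10, 1993 to May 11, 1993 is 1 days.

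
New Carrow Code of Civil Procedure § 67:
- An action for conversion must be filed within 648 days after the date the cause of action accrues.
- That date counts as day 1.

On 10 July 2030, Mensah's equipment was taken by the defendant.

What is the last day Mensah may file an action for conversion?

April 17, 2032

Counting 10 July 2030 as day 1, day 648 is April 17, 2032.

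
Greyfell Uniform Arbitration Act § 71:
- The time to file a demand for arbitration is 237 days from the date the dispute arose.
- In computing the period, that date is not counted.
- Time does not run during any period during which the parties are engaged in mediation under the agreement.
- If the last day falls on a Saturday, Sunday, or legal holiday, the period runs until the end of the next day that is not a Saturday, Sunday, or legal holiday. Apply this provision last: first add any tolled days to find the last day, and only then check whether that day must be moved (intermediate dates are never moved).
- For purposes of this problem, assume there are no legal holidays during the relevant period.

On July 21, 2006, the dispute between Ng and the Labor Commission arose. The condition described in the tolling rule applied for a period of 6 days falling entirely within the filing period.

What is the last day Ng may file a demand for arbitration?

March 21, 2007

237 days after July 21, 2006 is March 15, 2007.
Tolling adds 6 days: March 15, 2007 + 6 days = March 21, 2007.
March 21, 2007 is a Wednesday and not a legal holiday, so no extension applies.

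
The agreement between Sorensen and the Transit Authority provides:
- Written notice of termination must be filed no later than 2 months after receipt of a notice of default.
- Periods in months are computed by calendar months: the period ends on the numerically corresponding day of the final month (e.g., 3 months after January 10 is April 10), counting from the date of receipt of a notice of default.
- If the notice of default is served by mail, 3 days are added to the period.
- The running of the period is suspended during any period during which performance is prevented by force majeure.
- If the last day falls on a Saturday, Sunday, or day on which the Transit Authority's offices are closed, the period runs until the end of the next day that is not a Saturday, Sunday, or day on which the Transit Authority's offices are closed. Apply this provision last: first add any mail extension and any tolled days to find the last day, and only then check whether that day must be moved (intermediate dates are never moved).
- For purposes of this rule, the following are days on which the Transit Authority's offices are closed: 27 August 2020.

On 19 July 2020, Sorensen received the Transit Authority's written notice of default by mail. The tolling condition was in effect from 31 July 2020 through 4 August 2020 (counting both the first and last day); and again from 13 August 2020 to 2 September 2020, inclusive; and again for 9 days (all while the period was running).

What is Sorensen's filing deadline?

2 months after 19 July 2020 is September 19, 2020.
Service was by mail, adding 3 days: September 19, 2020 + 3 days = September 22, 2020.
From July 31, 2020 through August 4, 2020 inclusive is 5 days; tolling adds 5 days: September 22, 2020 + 5 days = September 27, 2020.
From August 13, 2020 through September 2, 2020 inclusive is 21 days; tolling adds 21 days: September 27, 2020 + 21 days = October 18, 2020.
Tolling adds 9 days: October 18, 2020 + 9 days = October 27, 2020.
October 27, 2020 is a Tuesday and not a day on which the Transit Authority's offices are closed, so no extension applies.

October 27, 2020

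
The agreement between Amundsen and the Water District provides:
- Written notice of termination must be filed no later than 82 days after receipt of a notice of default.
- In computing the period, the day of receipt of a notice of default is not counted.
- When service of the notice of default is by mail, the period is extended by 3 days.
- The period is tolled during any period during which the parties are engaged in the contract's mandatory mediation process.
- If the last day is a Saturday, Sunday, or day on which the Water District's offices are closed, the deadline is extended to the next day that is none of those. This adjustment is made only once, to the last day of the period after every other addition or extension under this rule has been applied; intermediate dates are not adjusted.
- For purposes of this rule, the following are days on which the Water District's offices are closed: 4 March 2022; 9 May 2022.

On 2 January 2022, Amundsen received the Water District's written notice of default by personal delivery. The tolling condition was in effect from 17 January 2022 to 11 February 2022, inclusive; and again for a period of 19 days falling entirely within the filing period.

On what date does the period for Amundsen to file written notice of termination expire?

82 days after 2 January 2022 is March 25, 2022.
Service was not by mail, so no mail extension applies.
From January 17, 2022 through February 11, 2022 inclusive is 26 days; tolling adds 26 days: March 25, 2022 + 26 days = April 20, 2022.
Tolling adds 19 days: April 20, 2022 + 19 days = May 9, 2022.
May 9, 2022 is a listed holiday. The next qualifying day is May 10, 2022.

May 10, 2022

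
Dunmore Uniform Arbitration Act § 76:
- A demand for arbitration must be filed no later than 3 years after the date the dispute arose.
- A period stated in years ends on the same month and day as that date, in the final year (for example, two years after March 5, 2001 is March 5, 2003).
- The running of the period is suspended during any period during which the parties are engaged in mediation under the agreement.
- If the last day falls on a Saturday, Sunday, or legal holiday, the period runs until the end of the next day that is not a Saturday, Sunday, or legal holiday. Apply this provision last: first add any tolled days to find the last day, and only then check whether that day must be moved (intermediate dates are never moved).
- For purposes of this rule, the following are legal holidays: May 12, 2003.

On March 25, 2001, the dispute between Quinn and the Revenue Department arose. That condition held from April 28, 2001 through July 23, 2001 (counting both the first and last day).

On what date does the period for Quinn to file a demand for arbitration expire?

June 21, 2004

3 years after March 25, 2001 is March 25, 2004.
From April 28, 2001 through July 23, 2001 inclusive is 87 days; tolling adds 87 days: March 25, 2004 + 87 days = June 20, 2004.
June 20, 2004 is Sunday. The next qualifying day is June 21, 2004.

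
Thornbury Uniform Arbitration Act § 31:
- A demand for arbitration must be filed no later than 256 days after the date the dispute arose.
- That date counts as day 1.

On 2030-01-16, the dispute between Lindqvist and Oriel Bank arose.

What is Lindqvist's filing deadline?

Counting 2030-01-16 as day 1, day 256 is September 28, 2030.

September 28, 2030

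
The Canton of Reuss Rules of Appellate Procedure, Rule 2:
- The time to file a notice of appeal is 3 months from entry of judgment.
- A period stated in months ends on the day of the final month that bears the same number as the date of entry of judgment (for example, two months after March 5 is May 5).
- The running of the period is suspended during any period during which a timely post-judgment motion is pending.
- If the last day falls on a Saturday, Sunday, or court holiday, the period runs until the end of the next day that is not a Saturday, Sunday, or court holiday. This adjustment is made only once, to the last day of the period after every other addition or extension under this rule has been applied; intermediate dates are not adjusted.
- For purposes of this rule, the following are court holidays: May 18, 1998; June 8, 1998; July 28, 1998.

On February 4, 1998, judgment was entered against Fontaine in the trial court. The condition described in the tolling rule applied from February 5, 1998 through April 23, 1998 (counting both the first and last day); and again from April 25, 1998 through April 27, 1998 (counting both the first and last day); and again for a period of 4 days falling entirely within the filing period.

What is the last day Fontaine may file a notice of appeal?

July 29, 1998

3 months after February 4, 1998 is May 4, 1998.
From February 5, 1998 through April 23, 1998 inclusive is 78 days; tolling adds 78 days: May 4, 1998 + 78 days = July 21, 1998.
From April 25, 1998 through April 27, 1998 inclusive is 3 days; tolling adds 3 days: July 21, 1998 + 3 days = July 24, 1998.
Tolling adds 4 days: July 24, 1998 + 4 days = July 28, 1998.
July 28, 1998 is a listed holiday. The next qualifying day is July 29, 1998.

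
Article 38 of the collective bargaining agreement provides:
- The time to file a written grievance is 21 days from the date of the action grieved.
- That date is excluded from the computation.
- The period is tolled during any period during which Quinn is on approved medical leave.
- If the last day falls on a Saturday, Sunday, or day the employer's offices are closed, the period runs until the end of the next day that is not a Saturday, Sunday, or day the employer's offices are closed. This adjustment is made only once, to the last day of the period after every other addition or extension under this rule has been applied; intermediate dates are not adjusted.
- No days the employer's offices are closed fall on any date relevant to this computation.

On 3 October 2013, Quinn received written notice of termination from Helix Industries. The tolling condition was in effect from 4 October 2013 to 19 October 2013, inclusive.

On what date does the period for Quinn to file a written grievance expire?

November 11, 2013

21 days after 3 October 2013 is October 24, 2013.
From October 4, 2013 through October 19, 2013 inclusive is 16 days; tolling adds 16 days: October 24, 2013 + 16 days = November 9, 2013.
November 9, 2013 is Saturday; November 10, 2013 is Sunday. The next qualifying day is November 11, 2013.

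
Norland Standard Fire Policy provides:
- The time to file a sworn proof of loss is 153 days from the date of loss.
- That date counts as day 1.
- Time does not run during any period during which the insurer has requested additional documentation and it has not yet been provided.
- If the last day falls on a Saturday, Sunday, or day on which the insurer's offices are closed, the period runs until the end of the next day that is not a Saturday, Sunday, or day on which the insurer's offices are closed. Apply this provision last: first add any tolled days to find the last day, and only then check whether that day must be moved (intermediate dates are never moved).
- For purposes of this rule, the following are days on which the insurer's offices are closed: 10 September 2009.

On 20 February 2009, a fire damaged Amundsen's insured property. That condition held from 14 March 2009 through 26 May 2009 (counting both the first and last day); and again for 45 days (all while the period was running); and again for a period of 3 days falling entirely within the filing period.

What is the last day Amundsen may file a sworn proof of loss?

November 23, 2009

Counting 20 February 2009 as day 1, day 153 is July 22, 2009.
From March 14, 2009 through May 26, 2009 inclusive is 74 days; tolling adds 74 days: July 22, 2009 + 74 days = October 4, 2009.
Tolling adds 45 days: October 4, 2009 + 45 days = November 18, 2009.
Tolling adds 3 days: November 18, 2009 + 3 days = November 21, 2009.
November 21, 2009 is Saturday; November 22, 2009 is Sunday. The next qualifying day is November 23, 2009.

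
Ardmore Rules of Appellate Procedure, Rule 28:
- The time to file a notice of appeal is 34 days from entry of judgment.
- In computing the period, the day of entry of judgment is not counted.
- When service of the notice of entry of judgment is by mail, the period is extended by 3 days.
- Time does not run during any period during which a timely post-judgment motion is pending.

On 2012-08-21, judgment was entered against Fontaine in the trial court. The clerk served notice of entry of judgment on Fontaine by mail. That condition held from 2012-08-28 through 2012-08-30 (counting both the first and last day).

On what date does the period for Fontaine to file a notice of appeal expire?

34 days after 2012-08-21 is September 24, 2012.
Service was by mail, adding 3 days: September 24, 2012 + 3 days = September 27, 2012.
From August 28, 2012 through August 30, 2012 inclusive is 3 days; tolling adds 3 days: September 27, 2012 + 3 days = September 30, 2012.

September 30, 2012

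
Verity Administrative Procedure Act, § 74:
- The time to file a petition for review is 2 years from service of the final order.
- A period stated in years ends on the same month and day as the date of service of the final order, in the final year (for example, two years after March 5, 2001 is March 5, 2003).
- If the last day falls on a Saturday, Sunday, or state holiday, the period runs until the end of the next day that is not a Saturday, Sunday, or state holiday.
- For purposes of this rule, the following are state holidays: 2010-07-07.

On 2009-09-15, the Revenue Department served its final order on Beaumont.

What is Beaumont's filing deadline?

2 years after 2009-09-15 is September 15, 2011.
September 15, 2011 is a Thursday and not a state holiday, so no extension applies.

September 15, 2011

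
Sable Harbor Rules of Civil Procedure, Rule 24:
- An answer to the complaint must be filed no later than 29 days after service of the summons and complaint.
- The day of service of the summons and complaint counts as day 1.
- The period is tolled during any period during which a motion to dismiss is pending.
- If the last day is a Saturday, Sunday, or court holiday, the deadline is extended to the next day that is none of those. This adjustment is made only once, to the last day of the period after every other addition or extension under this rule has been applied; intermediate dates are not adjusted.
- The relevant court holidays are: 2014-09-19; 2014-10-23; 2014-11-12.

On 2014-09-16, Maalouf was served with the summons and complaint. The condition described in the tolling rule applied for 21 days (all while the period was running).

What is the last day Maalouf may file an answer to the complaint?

Counting 2014-09-16 as day 1, day 29 is October 14, 2014.
Tolling adds 21 days: October 14, 2014 + 21 days = November 4, 2014.
November 4, 2014 is a Tuesday and not a court holiday, so no extension applies.

November 4, 2014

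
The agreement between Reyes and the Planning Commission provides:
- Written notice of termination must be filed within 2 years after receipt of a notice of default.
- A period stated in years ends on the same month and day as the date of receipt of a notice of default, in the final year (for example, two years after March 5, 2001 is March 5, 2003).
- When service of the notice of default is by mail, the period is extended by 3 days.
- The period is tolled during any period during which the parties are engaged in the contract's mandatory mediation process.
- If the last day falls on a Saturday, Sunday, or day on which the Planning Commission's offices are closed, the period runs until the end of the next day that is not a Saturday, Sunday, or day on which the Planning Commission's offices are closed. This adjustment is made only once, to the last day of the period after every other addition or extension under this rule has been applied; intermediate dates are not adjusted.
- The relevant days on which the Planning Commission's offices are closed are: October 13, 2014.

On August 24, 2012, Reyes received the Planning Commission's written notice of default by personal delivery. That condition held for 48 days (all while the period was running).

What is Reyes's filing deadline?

October 14, 2014

2 years after August 24, 2012 is August 24, 2014.
Service was not by mail, so no mail extension applies.
Tolling adds 48 days: August 24, 2014 + 48 days = October 11, 2014.
October 11, 2014 is Saturday; October 12, 2014 is Sunday; October 13, 2014 is a listed holiday. The next qualifying day is October 14, 2014.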